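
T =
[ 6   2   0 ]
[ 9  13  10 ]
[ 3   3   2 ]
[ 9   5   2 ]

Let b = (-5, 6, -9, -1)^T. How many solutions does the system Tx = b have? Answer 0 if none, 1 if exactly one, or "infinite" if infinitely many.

0

Row reduce the augmented matrix [T | b].
R2 ← R2 − (3/2)·R1: [0, 10, 10, 27/2]
R3 ← R3 − (1/2)·R1: [0, 2, 2, -13/2]
R4 ← R4 − (3/2)·R1: [0, 2, 2, 13/2]
R3 ← R3 − (1/5)·R2: [0, 0, 0, -46/5]
R4 ← R4 − (1/5)·R2: [0, 0, 0, 19/5]
R4 ← R4 + (19/46)·R3: [0, 0, 0, 0]
The echelon form has 3 nonzero rows; the last pivot sits in the augmented column, so rank(T) = 2 but rank([T|b]) = 3.
Since the ranks differ, the system is inconsistent.
It has no solutions.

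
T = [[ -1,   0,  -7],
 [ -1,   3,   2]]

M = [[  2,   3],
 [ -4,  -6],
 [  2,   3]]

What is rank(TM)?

First compute TM:
[[-16, -24],
 [-10, -15]]
Now row reduce the product.
R2 ← R2 − (5/8)·R1: [0, 0]
1 nonzero row, so rank(TM) = 1.

1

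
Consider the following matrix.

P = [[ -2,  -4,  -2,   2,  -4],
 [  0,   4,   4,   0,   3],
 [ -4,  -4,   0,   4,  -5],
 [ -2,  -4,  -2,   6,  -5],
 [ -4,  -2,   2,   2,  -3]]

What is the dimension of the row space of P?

3

Row reduce to echelon form.
R3 ← R3 − (2)·R1: [0, 4, 4, 0, 3]
R4 ← R4 − R1: [0, 0, 0, 4, -1]
R5 ← R5 − (2)·R1: [0, 6, 6, -2, 5]
R3 ← R3 − R2: [0, 0, 0, 0, 0]
R5 ← R5 − (3/2)·R2: [0, 0, 0, -2, 1/2]
Swap R3 ↔ R4
R5 ← R5 + (1/2)·R3: [0, 0, 0, 0, 0]
Echelon form has 3 nonzero rows, so rank(P) = 3.
The row space has dimension equal to the rank: 3.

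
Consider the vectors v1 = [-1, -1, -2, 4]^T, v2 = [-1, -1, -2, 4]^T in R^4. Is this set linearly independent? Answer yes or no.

Form the matrix with these vectors as rows and row reduce.
R2 ← R2 − R1: [0, 0, 0, 0]
1 nonzero row, so the 2 vectors span a space of dimension 1.
Since 1 < 2, the vectors are linearly dependent.

no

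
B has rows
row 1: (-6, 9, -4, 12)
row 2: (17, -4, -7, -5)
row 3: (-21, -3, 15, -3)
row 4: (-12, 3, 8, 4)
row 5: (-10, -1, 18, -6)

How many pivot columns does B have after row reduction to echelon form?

Row reduce to echelon form.
R2 ← R2 + (17/6)·R1: [0, 43/2, -55/3, 29]
R3 ← R3 − (7/2)·R1: [0, -69/2, 29, -45]
R4 ← R4 − (2)·R1: [0, -15, 16, -20]
R5 ← R5 − (5/3)·R1: [0, -16, 74/3, -26]
R3 ← R3 + (69/43)·R2: [0, 0, -18/43, 66/43]
R4 ← R4 + (30/43)·R2: [0, 0, 138/43, 10/43]
R5 ← R5 + (32/43)·R2: [0, 0, 474/43, -190/43]
R4 ← R4 + (23/3)·R3: [0, 0, 0, 12]
R5 ← R5 + (79/3)·R3: [0, 0, 0, 36]
R5 ← R5 − (3)·R4: [0, 0, 0, 0]
Echelon form has 4 nonzero rows, so rank(B) = 4.
Each nonzero row contributes one pivot column: 4 pivot columns.

4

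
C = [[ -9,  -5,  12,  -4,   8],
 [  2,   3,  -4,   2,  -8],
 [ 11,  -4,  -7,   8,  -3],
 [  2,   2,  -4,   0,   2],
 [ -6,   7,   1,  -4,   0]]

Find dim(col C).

Row reduce to echelon form.
R2 ← R2 + (2/9)·R1: [0, 17/9, -4/3, 10/9, -56/9]
R3 ← R3 + (11/9)·R1: [0, -91/9, 23/3, 28/9, 61/9]
R4 ← R4 + (2/9)·R1: [0, 8/9, -4/3, -8/9, 34/9]
R5 ← R5 − (2/3)·R1: [0, 31/3, -7, -4/3, -16/3]
R3 ← R3 + (91/17)·R2: [0, 0, 9/17, 154/17, -451/17]
R4 ← R4 − (8/17)·R2: [0, 0, -12/17, -24/17, 114/17]
R5 ← R5 − (93/17)·R2: [0, 0, 5/17, -126/17, 488/17]
R4 ← R4 + (4/3)·R3: [0, 0, 0, 32/3, -86/3]
R5 ← R5 − (5/9)·R3: [0, 0, 0, -112/9, 391/9]
R5 ← R5 + (7/6)·R4: [0, 0, 0, 0, 10]
Echelon form has 5 nonzero rows, so rank(C) = 5.
The column space has dimension equal to the rank: 5.

5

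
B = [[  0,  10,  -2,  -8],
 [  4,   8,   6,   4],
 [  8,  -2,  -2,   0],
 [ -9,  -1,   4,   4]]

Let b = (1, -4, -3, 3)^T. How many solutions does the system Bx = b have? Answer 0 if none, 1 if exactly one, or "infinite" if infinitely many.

0

Row reduce the augmented matrix [B | b].
Swap R1 ↔ R2
R3 ← R3 − (2)·R1: [0, -18, -14, -8, 5]
R4 ← R4 + (9/4)·R1: [0, 17, 35/2, 13, -6]
R3 ← R3 + (9/5)·R2: [0, 0, -88/5, -112/5, 34/5]
R4 ← R4 − (17/10)·R2: [0, 0, 209/10, 133/5, -77/10]
R4 ← R4 + (19/16)·R3: [0, 0, 0, 0, 3/8]
The echelon form has 4 nonzero rows; the last pivot sits in the augmented column, so rank(B) = 3 but rank([B|b]) = 4.
Since the ranks differ, the system is inconsistent.
It has no solutions.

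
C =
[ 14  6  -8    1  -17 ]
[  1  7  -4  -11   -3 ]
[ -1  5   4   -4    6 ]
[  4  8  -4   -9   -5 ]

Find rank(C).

Row reduce to echelon form.
R2 ← R2 − (1/14)·R1: [0, 46/7, -24/7, -155/14, -25/14]
R3 ← R3 + (1/14)·R1: [0, 38/7, 24/7, -55/14, 67/14]
R4 ← R4 − (2/7)·R1: [0, 44/7, -12/7, -65/7, -1/7]
R3 ← R3 − (19/23)·R2: [0, 0, 144/23, 120/23, 144/23]
R4 ← R4 − (22/23)·R2: [0, 0, 36/23, 30/23, 36/23]
R4 ← R4 − (1/4)·R3: [0, 0, 0, 0, 0]
Echelon form has 3 nonzero rows, so rank(C) = 3.

3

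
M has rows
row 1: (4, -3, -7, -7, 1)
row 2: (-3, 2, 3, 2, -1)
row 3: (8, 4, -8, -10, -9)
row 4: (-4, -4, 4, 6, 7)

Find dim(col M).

3

Row reduce to echelon form.
R2 ← R2 + (3/4)·R1: [0, -1/4, -9/4, -13/4, -1/4]
R3 ← R3 − (2)·R1: [0, 10, 6, 4, -11]
R4 ← R4 + R1: [0, -7, -3, -1, 8]
R3 ← R3 + (40)·R2: [0, 0, -84, -126, -21]
R4 ← R4 − (28)·R2: [0, 0, 60, 90, 15]
R4 ← R4 + (5/7)·R3: [0, 0, 0, 0, 0]
Echelon form has 3 nonzero rows, so rank(M) = 3.
The column space has dimension equal to the rank: 3.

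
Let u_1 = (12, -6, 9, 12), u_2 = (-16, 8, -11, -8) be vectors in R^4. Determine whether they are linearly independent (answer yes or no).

yes

Form the matrix with these vectors as rows and row reduce.
R2 ← R2 + (4/3)·R1: [0, 0, 1, 8]
2 nonzero rows, so the 2 vectors span a space of dimension 2.
Since 2 = 2, the vectors are linearly independent.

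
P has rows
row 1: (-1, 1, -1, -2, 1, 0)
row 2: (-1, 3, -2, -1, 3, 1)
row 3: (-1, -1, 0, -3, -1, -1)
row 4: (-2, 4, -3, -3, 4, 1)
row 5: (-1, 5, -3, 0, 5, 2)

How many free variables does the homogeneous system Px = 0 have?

4

Row reduce to echelon form.
R2 ← R2 − R1: [0, 2, -1, 1, 2, 1]
R3 ← R3 − R1: [0, -2, 1, -1, -2, -1]
R4 ← R4 − (2)·R1: [0, 2, -1, 1, 2, 1]
R5 ← R5 − R1: [0, 4, -2, 2, 4, 2]
R3 ← R3 + R2: [0, 0, 0, 0, 0, 0]
R4 ← R4 − R2: [0, 0, 0, 0, 0, 0]
R5 ← R5 − (2)·R2: [0, 0, 0, 0, 0, 0]
2 nonzero rows, so rank(P) = 2.
P has 6 columns; by rank–nullity, nullity = 6 − 2 = 4.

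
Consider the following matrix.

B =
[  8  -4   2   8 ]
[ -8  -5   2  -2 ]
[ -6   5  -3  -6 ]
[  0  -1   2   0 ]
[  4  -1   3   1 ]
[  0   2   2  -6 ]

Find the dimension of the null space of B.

Row reduce to echelon form.
R2 ← R2 + R1: [0, -9, 4, 6]
R3 ← R3 + (3/4)·R1: [0, 2, -3/2, 0]
R5 ← R5 − (1/2)·R1: [0, 1, 2, -3]
R3 ← R3 + (2/9)·R2: [0, 0, -11/18, 4/3]
R4 ← R4 − (1/9)·R2: [0, 0, 14/9, -2/3]
R5 ← R5 + (1/9)·R2: [0, 0, 22/9, -7/3]
R6 ← R6 + (2/9)·R2: [0, 0, 26/9, -14/3]
R4 ← R4 + (28/11)·R3: [0, 0, 0, 30/11]
R5 ← R5 + (4)·R3: [0, 0, 0, 3]
R6 ← R6 + (52/11)·R3: [0, 0, 0, 18/11]
R5 ← R5 − (11/10)·R4: [0, 0, 0, 0]
R6 ← R6 − (3/5)·R4: [0, 0, 0, 0]
4 nonzero rows, so rank(B) = 4.
B has 4 columns; by rank–nullity, nullity = 4 − 4 = 0.

0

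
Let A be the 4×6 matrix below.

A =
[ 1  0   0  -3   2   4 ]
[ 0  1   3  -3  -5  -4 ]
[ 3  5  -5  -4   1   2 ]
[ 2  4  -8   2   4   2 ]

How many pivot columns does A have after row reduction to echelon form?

3

Row reduce to echelon form.
R3 ← R3 − (3)·R1: [0, 5, -5, 5, -5, -10]
R4 ← R4 − (2)·R1: [0, 4, -8, 8, 0, -6]
R3 ← R3 − (5)·R2: [0, 0, -20, 20, 20, 10]
R4 ← R4 − (4)·R2: [0, 0, -20, 20, 20, 10]
R4 ← R4 − R3: [0, 0, 0, 0, 0, 0]
Echelon form has 3 nonzero rows, so rank(A) = 3.
Each nonzero row contributes one pivot column: 3 pivot columns.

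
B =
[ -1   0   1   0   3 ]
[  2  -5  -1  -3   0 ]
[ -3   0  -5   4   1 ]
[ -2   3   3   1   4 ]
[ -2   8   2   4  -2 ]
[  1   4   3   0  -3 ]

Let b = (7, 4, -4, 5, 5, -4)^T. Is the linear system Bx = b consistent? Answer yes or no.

no

Row reduce the augmented matrix [B | b].
R2 ← R2 + (2)·R1: [0, -5, 1, -3, 6, 18]
R3 ← R3 − (3)·R1: [0, 0, -8, 4, -8, -25]
R4 ← R4 − (2)·R1: [0, 3, 1, 1, -2, -9]
R5 ← R5 − (2)·R1: [0, 8, 0, 4, -8, -9]
R6 ← R6 + R1: [0, 4, 4, 0, 0, 3]
R4 ← R4 + (3/5)·R2: [0, 0, 8/5, -4/5, 8/5, 9/5]
R5 ← R5 + (8/5)·R2: [0, 0, 8/5, -4/5, 8/5, 99/5]
R6 ← R6 + (4/5)·R2: [0, 0, 24/5, -12/5, 24/5, 87/5]
R4 ← R4 + (1/5)·R3: [0, 0, 0, 0, 0, -16/5]
R5 ← R5 + (1/5)·R3: [0, 0, 0, 0, 0, 74/5]
R6 ← R6 + (3/5)·R3: [0, 0, 0, 0, 0, 12/5]
R5 ← R5 + (37/8)·R4: [0, 0, 0, 0, 0, 0]
R6 ← R6 + (3/4)·R4: [0, 0, 0, 0, 0, 0]
The echelon form has 4 nonzero rows; the last pivot sits in the augmented column, so rank(B) = 3 but rank([B|b]) = 4.
Since the ranks differ, the system is inconsistent.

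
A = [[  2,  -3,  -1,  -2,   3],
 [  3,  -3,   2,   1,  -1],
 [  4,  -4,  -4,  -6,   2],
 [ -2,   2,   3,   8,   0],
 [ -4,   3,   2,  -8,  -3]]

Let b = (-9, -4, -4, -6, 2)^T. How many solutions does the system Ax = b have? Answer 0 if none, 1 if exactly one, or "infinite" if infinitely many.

0

Row reduce the augmented matrix [A | b].
R2 ← R2 − (3/2)·R1: [0, 3/2, 7/2, 4, -11/2, 19/2]
R3 ← R3 − (2)·R1: [0, 2, -2, -2, -4, 14]
R4 ← R4 + R1: [0, -1, 2, 6, 3, -15]
R5 ← R5 + (2)·R1: [0, -3, 0, -12, 3, -16]
R3 ← R3 − (4/3)·R2: [0, 0, -20/3, -22/3, 10/3, 4/3]
R4 ← R4 + (2/3)·R2: [0, 0, 13/3, 26/3, -2/3, -26/3]
R5 ← R5 + (2)·R2: [0, 0, 7, -4, -8, 3]
R4 ← R4 + (13/20)·R3: [0, 0, 0, 39/10, 3/2, -39/5]
R5 ← R5 + (21/20)·R3: [0, 0, 0, -117/10, -9/2, 22/5]
R5 ← R5 + (3)·R4: [0, 0, 0, 0, 0, -19]
The echelon form has 5 nonzero rows; the last pivot sits in the augmented column, so rank(A) = 4 but rank([A|b]) = 5.
Since the ranks differ, the system is inconsistent.
It has no solutions.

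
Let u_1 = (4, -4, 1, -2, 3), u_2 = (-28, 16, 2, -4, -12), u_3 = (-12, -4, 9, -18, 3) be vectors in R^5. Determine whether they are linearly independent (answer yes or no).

no

Form the matrix with these vectors as rows and row reduce.
R2 ← R2 + (7)·R1: [0, -12, 9, -18, 9]
R3 ← R3 + (3)·R1: [0, -16, 12, -24, 12]
R3 ← R3 − (4/3)·R2: [0, 0, 0, 0, 0]
2 nonzero rows, so the 3 vectors span a space of dimension 2.
Since 2 < 3, the vectors are linearly dependent.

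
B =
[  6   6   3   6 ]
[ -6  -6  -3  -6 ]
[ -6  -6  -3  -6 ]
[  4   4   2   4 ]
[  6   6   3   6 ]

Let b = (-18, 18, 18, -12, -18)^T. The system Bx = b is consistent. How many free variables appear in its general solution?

Row reduce the augmented matrix [B | b].
R2 ← R2 + R1: [0, 0, 0, 0, 0]
R3 ← R3 + R1: [0, 0, 0, 0, 0]
R4 ← R4 − (2/3)·R1: [0, 0, 0, 0, 0]
R5 ← R5 − R1: [0, 0, 0, 0, 0]
The echelon form has 1 nonzero rows, and every pivot lies in the first 4 columns, so rank(B) = rank([B|b]) = 1.
The system is consistent.
Free variables = (unknowns) − (rank) = 4 − 1 = 3.

3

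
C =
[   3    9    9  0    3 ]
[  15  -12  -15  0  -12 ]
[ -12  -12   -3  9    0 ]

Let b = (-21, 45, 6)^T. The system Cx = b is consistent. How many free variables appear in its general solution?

2

Row reduce the augmented matrix [C | b].
R2 ← R2 − (5)·R1: [0, -57, -60, 0, -27, 150]
R3 ← R3 + (4)·R1: [0, 24, 33, 9, 12, -78]
R3 ← R3 + (8/19)·R2: [0, 0, 147/19, 9, 12/19, -282/19]
The echelon form has 3 nonzero rows, and every pivot lies in the first 5 columns, so rank(C) = rank([C|b]) = 3.
The system is consistent.
Free variables = (unknowns) − (rank) = 5 − 3 = 2.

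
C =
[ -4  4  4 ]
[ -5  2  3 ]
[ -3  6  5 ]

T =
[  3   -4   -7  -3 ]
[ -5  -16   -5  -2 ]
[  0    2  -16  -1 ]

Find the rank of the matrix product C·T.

First compute CT:
[[-32, -40, -56,   0],
 [-25,  -6, -23,   8],
 [-39, -74, -89,  -8]]
Now row reduce the product.
R2 ← R2 − (25/32)·R1: [0, 101/4, 83/4, 8]
R3 ← R3 − (39/32)·R1: [0, -101/4, -83/4, -8]
R3 ← R3 + R2: [0, 0, 0, 0]
2 nonzero rows, so rank(CT) = 2.

2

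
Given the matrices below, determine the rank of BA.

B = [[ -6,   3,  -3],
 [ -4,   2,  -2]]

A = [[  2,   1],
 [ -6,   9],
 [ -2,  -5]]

First compute BA:
[[-24,  36],
 [-16,  24]]
Now row reduce the product.
R2 ← R2 − (2/3)·R1: [0, 0]
1 nonzero row, so rank(BA) = 1.

1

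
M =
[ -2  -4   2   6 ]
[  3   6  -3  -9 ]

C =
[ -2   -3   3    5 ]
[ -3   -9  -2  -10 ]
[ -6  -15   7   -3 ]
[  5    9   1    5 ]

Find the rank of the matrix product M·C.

1

First compute MC:
[[ 34,  66,  22,  54],
 [-51, -99, -33, -81]]
Now row reduce the product.
R2 ← R2 + (3/2)·R1: [0, 0, 0, 0]
1 nonzero row, so rank(MC) = 1.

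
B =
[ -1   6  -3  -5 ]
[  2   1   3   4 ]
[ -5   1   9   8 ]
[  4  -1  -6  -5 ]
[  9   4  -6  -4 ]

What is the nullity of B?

1

Row reduce to echelon form.
R2 ← R2 + (2)·R1: [0, 13, -3, -6]
R3 ← R3 − (5)·R1: [0, -29, 24, 33]
R4 ← R4 + (4)·R1: [0, 23, -18, -25]
R5 ← R5 + (9)·R1: [0, 58, -33, -49]
R3 ← R3 + (29/13)·R2: [0, 0, 225/13, 255/13]
R4 ← R4 − (23/13)·R2: [0, 0, -165/13, -187/13]
R5 ← R5 − (58/13)·R2: [0, 0, -255/13, -289/13]
R4 ← R4 + (11/15)·R3: [0, 0, 0, 0]
R5 ← R5 + (17/15)·R3: [0, 0, 0, 0]
3 nonzero rows, so rank(B) = 3.
B has 4 columns; by rank–nullity, nullity = 4 − 3 = 1.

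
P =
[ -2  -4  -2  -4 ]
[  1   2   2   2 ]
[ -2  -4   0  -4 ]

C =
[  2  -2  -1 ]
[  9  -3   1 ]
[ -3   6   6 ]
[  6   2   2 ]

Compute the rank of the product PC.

First compute PC:
[[-58,  -4, -22],
 [ 26,   8,  17],
 [-64,   8, -10]]
Now row reduce the product.
R2 ← R2 + (13/29)·R1: [0, 180/29, 207/29]
R3 ← R3 − (32/29)·R1: [0, 360/29, 414/29]
R3 ← R3 − (2)·R2: [0, 0, 0]
2 nonzero rows, so rank(PC) = 2.

2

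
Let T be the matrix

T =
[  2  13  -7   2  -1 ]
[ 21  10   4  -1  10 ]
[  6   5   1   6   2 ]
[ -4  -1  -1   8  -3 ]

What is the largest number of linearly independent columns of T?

Row reduce to echelon form.
R2 ← R2 − (21/2)·R1: [0, -253/2, 155/2, -22, 41/2]
R3 ← R3 − (3)·R1: [0, -34, 22, 0, 5]
R4 ← R4 + (2)·R1: [0, 25, -15, 12, -5]
R3 ← R3 − (68/253)·R2: [0, 0, 296/253, 136/23, -129/253]
R4 ← R4 + (50/253)·R2: [0, 0, 80/253, 176/23, -240/253]
R4 ← R4 − (10/37)·R3: [0, 0, 0, 224/37, -30/37]
Echelon form has 4 nonzero rows, so rank(T) = 4.
The rank gives the maximum number of linearly independent columns: 4.

4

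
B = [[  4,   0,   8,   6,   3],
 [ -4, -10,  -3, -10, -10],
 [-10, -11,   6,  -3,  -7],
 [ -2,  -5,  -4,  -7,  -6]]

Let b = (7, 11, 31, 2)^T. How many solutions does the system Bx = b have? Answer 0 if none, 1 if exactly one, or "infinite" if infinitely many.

infinite

Row reduce the augmented matrix [B | b].
R2 ← R2 + R1: [0, -10, 5, -4, -7, 18]
R3 ← R3 + (5/2)·R1: [0, -11, 26, 12, 1/2, 97/2]
R4 ← R4 + (1/2)·R1: [0, -5, 0, -4, -9/2, 11/2]
R3 ← R3 − (11/10)·R2: [0, 0, 41/2, 82/5, 41/5, 287/10]
R4 ← R4 − (1/2)·R2: [0, 0, -5/2, -2, -1, -7/2]
R4 ← R4 + (5/41)·R3: [0, 0, 0, 0, 0, 0]
The echelon form has 3 nonzero rows, and every pivot lies in the first 5 columns, so rank(B) = rank([B|b]) = 3.
The system is consistent.
rank = 3 < 5 unknowns, so there are infinitely many solutions.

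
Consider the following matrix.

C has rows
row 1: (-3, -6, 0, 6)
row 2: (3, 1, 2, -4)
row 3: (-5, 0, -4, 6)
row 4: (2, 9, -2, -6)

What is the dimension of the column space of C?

2

Row reduce to echelon form.
R2 ← R2 + R1: [0, -5, 2, 2]
R3 ← R3 − (5/3)·R1: [0, 10, -4, -4]
R4 ← R4 + (2/3)·R1: [0, 5, -2, -2]
R3 ← R3 + (2)·R2: [0, 0, 0, 0]
R4 ← R4 + R2: [0, 0, 0, 0]
Echelon form has 2 nonzero rows, so rank(C) = 2.
The column space has dimension equal to the rank: 2.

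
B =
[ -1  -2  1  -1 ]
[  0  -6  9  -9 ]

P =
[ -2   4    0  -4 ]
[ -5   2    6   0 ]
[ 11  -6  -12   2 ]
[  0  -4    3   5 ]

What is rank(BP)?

First compute BP:
[[ 23, -10, -27,   1],
 [129, -30, -171, -27]]
Now row reduce the product.
R2 ← R2 − (129/23)·R1: [0, 600/23, -450/23, -750/23]
2 nonzero rows, so rank(BP) = 2.

2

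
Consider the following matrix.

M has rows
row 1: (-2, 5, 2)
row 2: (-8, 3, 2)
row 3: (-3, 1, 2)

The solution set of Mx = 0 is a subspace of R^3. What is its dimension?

0

Row reduce to echelon form.
R2 ← R2 − (4)·R1: [0, -17, -6]
R3 ← R3 − (3/2)·R1: [0, -13/2, -1]
R3 ← R3 − (13/34)·R2: [0, 0, 22/17]
3 nonzero rows, so rank(M) = 3.
M has 3 columns; by rank–nullity, nullity = 3 − 3 = 0.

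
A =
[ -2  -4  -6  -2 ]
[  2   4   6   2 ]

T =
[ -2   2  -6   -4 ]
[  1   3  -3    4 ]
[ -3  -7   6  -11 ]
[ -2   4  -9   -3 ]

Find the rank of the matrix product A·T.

1

First compute AT:
[[ 22,  18,   6,  64],
 [-22, -18,  -6, -64]]
Now row reduce the product.
R2 ← R2 + R1: [0, 0, 0, 0]
1 nonzero row, so rank(AT) = 1.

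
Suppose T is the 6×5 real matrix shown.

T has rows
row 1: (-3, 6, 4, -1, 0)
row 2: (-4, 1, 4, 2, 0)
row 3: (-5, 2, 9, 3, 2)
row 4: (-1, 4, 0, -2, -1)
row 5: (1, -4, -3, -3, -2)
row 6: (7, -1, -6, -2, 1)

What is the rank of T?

4

Row reduce to echelon form.
R2 ← R2 − (4/3)·R1: [0, -7, -4/3, 10/3, 0]
R3 ← R3 − (5/3)·R1: [0, -8, 7/3, 14/3, 2]
R4 ← R4 − (1/3)·R1: [0, 2, -4/3, -5/3, -1]
R5 ← R5 + (1/3)·R1: [0, -2, -5/3, -10/3, -2]
R6 ← R6 + (7/3)·R1: [0, 13, 10/3, -13/3, 1]
R3 ← R3 − (8/7)·R2: [0, 0, 27/7, 6/7, 2]
R4 ← R4 + (2/7)·R2: [0, 0, -12/7, -5/7, -1]
R5 ← R5 − (2/7)·R2: [0, 0, -9/7, -30/7, -2]
R6 ← R6 + (13/7)·R2: [0, 0, 6/7, 13/7, 1]
R4 ← R4 + (4/9)·R3: [0, 0, 0, -1/3, -1/9]
R5 ← R5 + (1/3)·R3: [0, 0, 0, -4, -4/3]
R6 ← R6 − (2/9)·R3: [0, 0, 0, 5/3, 5/9]
R5 ← R5 − (12)·R4: [0, 0, 0, 0, 0]
R6 ← R6 + (5)·R4: [0, 0, 0, 0, 0]
Echelon form has 4 nonzero rows, so rank(T) = 4.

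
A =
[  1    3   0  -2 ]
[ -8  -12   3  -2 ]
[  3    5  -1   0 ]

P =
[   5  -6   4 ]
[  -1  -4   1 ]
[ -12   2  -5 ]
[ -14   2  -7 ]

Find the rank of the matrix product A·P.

2

First compute AP:
[[ 30, -22,  21],
 [-36,  98, -45],
 [ 22, -40,  22]]
Now row reduce the product.
R2 ← R2 + (6/5)·R1: [0, 358/5, -99/5]
R3 ← R3 − (11/15)·R1: [0, -358/15, 33/5]
R3 ← R3 + (1/3)·R2: [0, 0, 0]
2 nonzero rows, so rank(AP) = 2.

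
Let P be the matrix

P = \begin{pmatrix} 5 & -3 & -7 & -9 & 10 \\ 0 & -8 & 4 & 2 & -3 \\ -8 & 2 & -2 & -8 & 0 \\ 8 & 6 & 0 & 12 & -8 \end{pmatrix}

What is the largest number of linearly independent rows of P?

4

Row reduce to echelon form.
R3 ← R3 + (8/5)·R1: [0, -14/5, -66/5, -112/5, 16]
R4 ← R4 − (8/5)·R1: [0, 54/5, 56/5, 132/5, -24]
R3 ← R3 − (7/20)·R2: [0, 0, -73/5, -231/10, 341/20]
R4 ← R4 + (27/20)·R2: [0, 0, 83/5, 291/10, -561/20]
R4 ← R4 + (83/73)·R3: [0, 0, 0, 207/73, -1265/146]
Echelon form has 4 nonzero rows, so rank(P) = 4.
The rank gives the maximum number of linearly independent rows: 4.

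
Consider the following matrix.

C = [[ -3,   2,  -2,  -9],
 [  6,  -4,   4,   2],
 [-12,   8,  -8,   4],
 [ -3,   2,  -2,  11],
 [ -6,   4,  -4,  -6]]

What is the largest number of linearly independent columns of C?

Row reduce to echelon form.
R2 ← R2 + (2)·R1: [0, 0, 0, -16]
R3 ← R3 − (4)·R1: [0, 0, 0, 40]
R4 ← R4 − R1: [0, 0, 0, 20]
R5 ← R5 − (2)·R1: [0, 0, 0, 12]
R3 ← R3 + (5/2)·R2: [0, 0, 0, 0]
R4 ← R4 + (5/4)·R2: [0, 0, 0, 0]
R5 ← R5 + (3/4)·R2: [0, 0, 0, 0]
Echelon form has 2 nonzero rows, so rank(C) = 2.
The rank gives the maximum number of linearly independent columns: 2.

2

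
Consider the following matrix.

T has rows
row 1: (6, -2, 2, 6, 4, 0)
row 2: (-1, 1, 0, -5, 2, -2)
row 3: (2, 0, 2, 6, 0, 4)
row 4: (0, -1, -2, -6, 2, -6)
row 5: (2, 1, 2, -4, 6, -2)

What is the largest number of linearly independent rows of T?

Row reduce to echelon form.
R2 ← R2 + (1/6)·R1: [0, 2/3, 1/3, -4, 8/3, -2]
R3 ← R3 − (1/3)·R1: [0, 2/3, 4/3, 4, -4/3, 4]
R5 ← R5 − (1/3)·R1: [0, 5/3, 4/3, -6, 14/3, -2]
R3 ← R3 − R2: [0, 0, 1, 8, -4, 6]
R4 ← R4 + (3/2)·R2: [0, 0, -3/2, -12, 6, -9]
R5 ← R5 − (5/2)·R2: [0, 0, 1/2, 4, -2, 3]
R4 ← R4 + (3/2)·R3: [0, 0, 0, 0, 0, 0]
R5 ← R5 − (1/2)·R3: [0, 0, 0, 0, 0, 0]
Echelon form has 3 nonzero rows, so rank(T) = 3.
The rank gives the maximum number of linearly independent rows: 3.

3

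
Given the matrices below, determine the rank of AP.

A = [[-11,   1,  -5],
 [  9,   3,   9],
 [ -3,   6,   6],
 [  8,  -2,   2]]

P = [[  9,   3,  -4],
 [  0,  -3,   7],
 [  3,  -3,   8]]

First compute AP:
[[-114, -21,  11],
 [108,  -9,  57],
 [ -9, -45, 102],
 [ 78,  24, -30]]
Now row reduce the product.
R2 ← R2 + (18/19)·R1: [0, -549/19, 1281/19]
R3 ← R3 − (3/38)·R1: [0, -1647/38, 3843/38]
R4 ← R4 + (13/19)·R1: [0, 183/19, -427/19]
R3 ← R3 − (3/2)·R2: [0, 0, 0]
R4 ← R4 + (1/3)·R2: [0, 0, 0]
2 nonzero rows, so rank(AP) = 2.

2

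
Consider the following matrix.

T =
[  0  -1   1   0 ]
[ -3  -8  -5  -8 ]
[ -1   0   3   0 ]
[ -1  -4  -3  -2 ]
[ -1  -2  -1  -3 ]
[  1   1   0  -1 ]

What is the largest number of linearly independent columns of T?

Row reduce to echelon form.
Swap R1 ↔ R2
R3 ← R3 − (1/3)·R1: [0, 8/3, 14/3, 8/3]
R4 ← R4 − (1/3)·R1: [0, -4/3, -4/3, 2/3]
R5 ← R5 − (1/3)·R1: [0, 2/3, 2/3, -1/3]
R6 ← R6 + (1/3)·R1: [0, -5/3, -5/3, -11/3]
R3 ← R3 + (8/3)·R2: [0, 0, 22/3, 8/3]
R4 ← R4 − (4/3)·R2: [0, 0, -8/3, 2/3]
R5 ← R5 + (2/3)·R2: [0, 0, 4/3, -1/3]
R6 ← R6 − (5/3)·R2: [0, 0, -10/3, -11/3]
R4 ← R4 + (4/11)·R3: [0, 0, 0, 18/11]
R5 ← R5 − (2/11)·R3: [0, 0, 0, -9/11]
R6 ← R6 + (5/11)·R3: [0, 0, 0, -27/11]
R5 ← R5 + (1/2)·R4: [0, 0, 0, 0]
R6 ← R6 + (3/2)·R4: [0, 0, 0, 0]
Echelon form has 4 nonzero rows, so rank(T) = 4.
The rank gives the maximum number of linearly independent columns: 4.

4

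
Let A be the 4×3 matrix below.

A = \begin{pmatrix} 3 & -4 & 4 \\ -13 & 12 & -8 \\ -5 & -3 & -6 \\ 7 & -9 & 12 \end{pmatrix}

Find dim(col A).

3

Row reduce to echelon form.
R2 ← R2 + (13/3)·R1: [0, -16/3, 28/3]
R3 ← R3 + (5/3)·R1: [0, -29/3, 2/3]
R4 ← R4 − (7/3)·R1: [0, 1/3, 8/3]
R3 ← R3 − (29/16)·R2: [0, 0, -65/4]
R4 ← R4 + (1/16)·R2: [0, 0, 13/4]
R4 ← R4 + (1/5)·R3: [0, 0, 0]
Echelon form has 3 nonzero rows, so rank(A) = 3.
The column space has dimension equal to the rank: 3.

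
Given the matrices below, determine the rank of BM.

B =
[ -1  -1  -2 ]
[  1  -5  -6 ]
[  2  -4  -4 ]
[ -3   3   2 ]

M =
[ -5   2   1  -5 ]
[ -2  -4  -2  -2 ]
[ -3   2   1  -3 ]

First compute BM:
[[ 13,  -2,  -1,  13],
 [ 23,  10,   5,  23],
 [ 10,  12,   6,  10],
 [  3, -14,  -7,   3]]
Now row reduce the product.
R2 ← R2 − (23/13)·R1: [0, 176/13, 88/13, 0]
R3 ← R3 − (10/13)·R1: [0, 176/13, 88/13, 0]
R4 ← R4 − (3/13)·R1: [0, -176/13, -88/13, 0]
R3 ← R3 − R2: [0, 0, 0, 0]
R4 ← R4 + R2: [0, 0, 0, 0]
2 nonzero rows, so rank(BM) = 2.

2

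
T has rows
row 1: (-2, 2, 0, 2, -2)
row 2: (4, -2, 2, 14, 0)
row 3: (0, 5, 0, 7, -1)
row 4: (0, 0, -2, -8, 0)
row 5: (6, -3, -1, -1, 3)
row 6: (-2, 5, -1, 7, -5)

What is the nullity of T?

1

Row reduce to echelon form.
R2 ← R2 + (2)·R1: [0, 2, 2, 18, -4]
R5 ← R5 + (3)·R1: [0, 3, -1, 5, -3]
R6 ← R6 − R1: [0, 3, -1, 5, -3]
R3 ← R3 − (5/2)·R2: [0, 0, -5, -38, 9]
R5 ← R5 − (3/2)·R2: [0, 0, -4, -22, 3]
R6 ← R6 − (3/2)·R2: [0, 0, -4, -22, 3]
R4 ← R4 − (2/5)·R3: [0, 0, 0, 36/5, -18/5]
R5 ← R5 − (4/5)·R3: [0, 0, 0, 42/5, -21/5]
R6 ← R6 − (4/5)·R3: [0, 0, 0, 42/5, -21/5]
R5 ← R5 − (7/6)·R4: [0, 0, 0, 0, 0]
R6 ← R6 − (7/6)·R4: [0, 0, 0, 0, 0]
4 nonzero rows, so rank(T) = 4.
T has 5 columns; by rank–nullity, nullity = 5 − 4 = 1.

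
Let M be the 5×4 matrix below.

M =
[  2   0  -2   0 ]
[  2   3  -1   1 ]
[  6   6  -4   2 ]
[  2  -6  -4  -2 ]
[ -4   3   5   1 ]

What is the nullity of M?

Row reduce to echelon form.
R2 ← R2 − R1: [0, 3, 1, 1]
R3 ← R3 − (3)·R1: [0, 6, 2, 2]
R4 ← R4 − R1: [0, -6, -2, -2]
R5 ← R5 + (2)·R1: [0, 3, 1, 1]
R3 ← R3 − (2)·R2: [0, 0, 0, 0]
R4 ← R4 + (2)·R2: [0, 0, 0, 0]
R5 ← R5 − R2: [0, 0, 0, 0]
2 nonzero rows, so rank(M) = 2.
M has 4 columns; by rank–nullity, nullity = 4 − 2 = 2.

2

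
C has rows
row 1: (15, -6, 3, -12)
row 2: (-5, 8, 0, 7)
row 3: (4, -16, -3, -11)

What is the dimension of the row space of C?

Row reduce to echelon form.
R2 ← R2 + (1/3)·R1: [0, 6, 1, 3]
R3 ← R3 − (4/15)·R1: [0, -72/5, -19/5, -39/5]
R3 ← R3 + (12/5)·R2: [0, 0, -7/5, -3/5]
Echelon form has 3 nonzero rows, so rank(C) = 3.
The row space has dimension equal to the rank: 3.

3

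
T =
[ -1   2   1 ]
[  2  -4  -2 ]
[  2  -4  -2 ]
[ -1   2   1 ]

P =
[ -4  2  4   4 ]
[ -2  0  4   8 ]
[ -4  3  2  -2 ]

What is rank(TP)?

1

First compute TP:
[[ -4,   1,   6,  10],
 [  8,  -2, -12, -20],
 [  8,  -2, -12, -20],
 [ -4,   1,   6,  10]]
Now row reduce the product.
R2 ← R2 + (2)·R1: [0, 0, 0, 0]
R3 ← R3 + (2)·R1: [0, 0, 0, 0]
R4 ← R4 − R1: [0, 0, 0, 0]
1 nonzero row, so rank(TP) = 1.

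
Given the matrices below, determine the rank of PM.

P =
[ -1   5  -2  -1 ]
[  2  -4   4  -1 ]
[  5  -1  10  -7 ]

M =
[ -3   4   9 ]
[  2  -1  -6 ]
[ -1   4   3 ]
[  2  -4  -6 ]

2

First compute PM:
[[ 13, -13, -39],
 [-20,  32,  60],
 [-41,  89, 123]]
Now row reduce the product.
R2 ← R2 + (20/13)·R1: [0, 12, 0]
R3 ← R3 + (41/13)·R1: [0, 48, 0]
R3 ← R3 − (4)·R2: [0, 0, 0]
2 nonzero rows, so rank(PM) = 2.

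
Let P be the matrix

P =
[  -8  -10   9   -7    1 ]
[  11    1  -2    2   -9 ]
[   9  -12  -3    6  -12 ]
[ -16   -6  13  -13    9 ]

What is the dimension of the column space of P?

4

Row reduce to echelon form.
R2 ← R2 + (11/8)·R1: [0, -51/4, 83/8, -61/8, -61/8]
R3 ← R3 + (9/8)·R1: [0, -93/4, 57/8, -15/8, -87/8]
R4 ← R4 − (2)·R1: [0, 14, -5, 1, 7]
R3 ← R3 − (31/17)·R2: [0, 0, -401/34, 409/34, 103/34]
R4 ← R4 + (56/51)·R2: [0, 0, 326/51, -376/51, -70/51]
R4 ← R4 + (652/1203)·R3: [0, 0, 0, -342/401, 108/401]
Echelon form has 4 nonzero rows, so rank(P) = 4.
The column space has dimension equal to the rank: 4.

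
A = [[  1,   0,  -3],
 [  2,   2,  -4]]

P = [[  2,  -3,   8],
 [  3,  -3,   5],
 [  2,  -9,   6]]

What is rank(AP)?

2

First compute AP:
[[ -4,  24, -10],
 [  2,  24,   2]]
Now row reduce the product.
R2 ← R2 + (1/2)·R1: [0, 36, -3]
2 nonzero rows, so rank(AP) = 2.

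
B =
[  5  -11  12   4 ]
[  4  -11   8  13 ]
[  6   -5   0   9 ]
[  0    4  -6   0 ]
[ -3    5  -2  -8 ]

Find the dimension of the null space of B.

Row reduce to echelon form.
R2 ← R2 − (4/5)·R1: [0, -11/5, -8/5, 49/5]
R3 ← R3 − (6/5)·R1: [0, 41/5, -72/5, 21/5]
R5 ← R5 + (3/5)·R1: [0, -8/5, 26/5, -28/5]
R3 ← R3 + (41/11)·R2: [0, 0, -224/11, 448/11]
R4 ← R4 + (20/11)·R2: [0, 0, -98/11, 196/11]
R5 ← R5 − (8/11)·R2: [0, 0, 70/11, -140/11]
R4 ← R4 − (7/16)·R3: [0, 0, 0, 0]
R5 ← R5 + (5/16)·R3: [0, 0, 0, 0]
3 nonzero rows, so rank(B) = 3.
B has 4 columns; by rank–nullity, nullity = 4 − 3 = 1.

1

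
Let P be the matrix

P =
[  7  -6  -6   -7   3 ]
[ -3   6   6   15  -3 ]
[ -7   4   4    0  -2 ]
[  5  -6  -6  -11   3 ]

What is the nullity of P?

3

Row reduce to echelon form.
R2 ← R2 + (3/7)·R1: [0, 24/7, 24/7, 12, -12/7]
R3 ← R3 + R1: [0, -2, -2, -7, 1]
R4 ← R4 − (5/7)·R1: [0, -12/7, -12/7, -6, 6/7]
R3 ← R3 + (7/12)·R2: [0, 0, 0, 0, 0]
R4 ← R4 + (1/2)·R2: [0, 0, 0, 0, 0]
2 nonzero rows, so rank(P) = 2.
P has 5 columns; by rank–nullity, nullity = 5 − 2 = 3.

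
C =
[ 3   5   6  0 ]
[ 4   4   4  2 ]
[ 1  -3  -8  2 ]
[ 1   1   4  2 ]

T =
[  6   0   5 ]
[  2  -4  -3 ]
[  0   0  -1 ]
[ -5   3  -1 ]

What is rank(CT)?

3

First compute CT:
[[ 28, -20,  -6],
 [ 22, -10,   2],
 [-10,  18,  20],
 [ -2,   2,  -4]]
Now row reduce the product.
R2 ← R2 − (11/14)·R1: [0, 40/7, 47/7]
R3 ← R3 + (5/14)·R1: [0, 76/7, 125/7]
R4 ← R4 + (1/14)·R1: [0, 4/7, -31/7]
R3 ← R3 − (19/10)·R2: [0, 0, 51/10]
R4 ← R4 − (1/10)·R2: [0, 0, -51/10]
R4 ← R4 + R3: [0, 0, 0]
3 nonzero rows, so rank(CT) = 3.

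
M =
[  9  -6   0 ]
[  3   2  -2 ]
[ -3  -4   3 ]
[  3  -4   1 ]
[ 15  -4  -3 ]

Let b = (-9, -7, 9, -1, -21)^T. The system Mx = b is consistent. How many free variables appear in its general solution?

1

Row reduce the augmented matrix [M | b].
R2 ← R2 − (1/3)·R1: [0, 4, -2, -4]
R3 ← R3 + (1/3)·R1: [0, -6, 3, 6]
R4 ← R4 − (1/3)·R1: [0, -2, 1, 2]
R5 ← R5 − (5/3)·R1: [0, 6, -3, -6]
R3 ← R3 + (3/2)·R2: [0, 0, 0, 0]
R4 ← R4 + (1/2)·R2: [0, 0, 0, 0]
R5 ← R5 − (3/2)·R2: [0, 0, 0, 0]
The echelon form has 2 nonzero rows, and every pivot lies in the first 3 columns, so rank(M) = rank([M|b]) = 2.
The system is consistent.
Free variables = (unknowns) − (rank) = 3 − 2 = 1.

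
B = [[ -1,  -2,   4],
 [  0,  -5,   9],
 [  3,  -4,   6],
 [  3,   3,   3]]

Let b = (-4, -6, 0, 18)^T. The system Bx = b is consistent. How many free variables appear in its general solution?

0

Row reduce the augmented matrix [B | b].
R3 ← R3 + (3)·R1: [0, -10, 18, -12]
R4 ← R4 + (3)·R1: [0, -3, 15, 6]
R3 ← R3 − (2)·R2: [0, 0, 0, 0]
R4 ← R4 − (3/5)·R2: [0, 0, 48/5, 48/5]
Swap R3 ↔ R4
The echelon form has 3 nonzero rows, and every pivot lies in the first 3 columns, so rank(B) = rank([B|b]) = 3.
The system is consistent.
Free variables = (unknowns) − (rank) = 3 − 3 = 0.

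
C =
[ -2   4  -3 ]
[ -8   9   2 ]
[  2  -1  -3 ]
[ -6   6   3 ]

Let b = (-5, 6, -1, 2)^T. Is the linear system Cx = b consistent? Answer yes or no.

Row reduce the augmented matrix [C | b].
R2 ← R2 − (4)·R1: [0, -7, 14, 26]
R3 ← R3 + R1: [0, 3, -6, -6]
R4 ← R4 − (3)·R1: [0, -6, 12, 17]
R3 ← R3 + (3/7)·R2: [0, 0, 0, 36/7]
R4 ← R4 − (6/7)·R2: [0, 0, 0, -37/7]
R4 ← R4 + (37/36)·R3: [0, 0, 0, 0]
The echelon form has 3 nonzero rows; the last pivot sits in the augmented column, so rank(C) = 2 but rank([C|b]) = 3.
Since the ranks differ, the system is inconsistent.

no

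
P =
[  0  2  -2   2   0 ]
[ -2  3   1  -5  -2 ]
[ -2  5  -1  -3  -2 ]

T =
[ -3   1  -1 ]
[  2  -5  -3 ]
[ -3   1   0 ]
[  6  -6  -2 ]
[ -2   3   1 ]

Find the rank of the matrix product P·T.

First compute PT:
[[ 22, -24, -10],
 [-17,   8,   1],
 [  5, -16,  -9]]
Now row reduce the product.
R2 ← R2 + (17/22)·R1: [0, -116/11, -74/11]
R3 ← R3 − (5/22)·R1: [0, -116/11, -74/11]
R3 ← R3 − R2: [0, 0, 0]
2 nonzero rows, so rank(PT) = 2.

2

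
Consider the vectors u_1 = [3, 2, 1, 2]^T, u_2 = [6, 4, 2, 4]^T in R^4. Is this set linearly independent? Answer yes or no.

no

Form the matrix with these vectors as rows and row reduce.
R2 ← R2 − (2)·R1: [0, 0, 0, 0]
1 nonzero row, so the 2 vectors span a space of dimension 1.
Since 1 < 2, the vectors are linearly dependent.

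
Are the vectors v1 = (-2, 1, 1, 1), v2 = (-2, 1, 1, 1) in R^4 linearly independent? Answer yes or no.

no

Form the matrix with these vectors as rows and row reduce.
R2 ← R2 − R1: [0, 0, 0, 0]
1 nonzero row, so the 2 vectors span a space of dimension 1.
Since 1 < 2, the vectors are linearly dependent.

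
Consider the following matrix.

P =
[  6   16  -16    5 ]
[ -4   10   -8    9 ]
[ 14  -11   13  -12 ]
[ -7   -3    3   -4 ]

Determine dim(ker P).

Row reduce to echelon form.
R2 ← R2 + (2/3)·R1: [0, 62/3, -56/3, 37/3]
R3 ← R3 − (7/3)·R1: [0, -145/3, 151/3, -71/3]
R4 ← R4 + (7/6)·R1: [0, 47/3, -47/3, 11/6]
R3 ← R3 + (145/62)·R2: [0, 0, 207/31, 321/62]
R4 ← R4 − (47/62)·R2: [0, 0, -47/31, -233/31]
R4 ← R4 + (47/207)·R3: [0, 0, 0, -875/138]
4 nonzero rows, so rank(P) = 4.
P has 4 columns; by rank–nullity, nullity = 4 − 4 = 0.

0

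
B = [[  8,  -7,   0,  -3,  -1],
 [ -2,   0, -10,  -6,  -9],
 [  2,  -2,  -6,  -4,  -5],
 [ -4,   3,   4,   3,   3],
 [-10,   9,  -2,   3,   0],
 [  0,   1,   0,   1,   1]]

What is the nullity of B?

2

Row reduce to echelon form.
R2 ← R2 + (1/4)·R1: [0, -7/4, -10, -27/4, -37/4]
R3 ← R3 − (1/4)·R1: [0, -1/4, -6, -13/4, -19/4]
R4 ← R4 + (1/2)·R1: [0, -1/2, 4, 3/2, 5/2]
R5 ← R5 + (5/4)·R1: [0, 1/4, -2, -3/4, -5/4]
R3 ← R3 − (1/7)·R2: [0, 0, -32/7, -16/7, -24/7]
R4 ← R4 − (2/7)·R2: [0, 0, 48/7, 24/7, 36/7]
R5 ← R5 + (1/7)·R2: [0, 0, -24/7, -12/7, -18/7]
R6 ← R6 + (4/7)·R2: [0, 0, -40/7, -20/7, -30/7]
R4 ← R4 + (3/2)·R3: [0, 0, 0, 0, 0]
R5 ← R5 − (3/4)·R3: [0, 0, 0, 0, 0]
R6 ← R6 − (5/4)·R3: [0, 0, 0, 0, 0]
3 nonzero rows, so rank(B) = 3.
B has 5 columns; by rank–nullity, nullity = 5 − 3 = 2.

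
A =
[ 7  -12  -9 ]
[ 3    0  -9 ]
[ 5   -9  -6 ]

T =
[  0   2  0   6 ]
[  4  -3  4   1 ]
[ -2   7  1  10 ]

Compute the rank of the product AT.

2

First compute AT:
[[-30, -13, -57, -60],
 [ 18, -57,  -9, -72],
 [-24,  -5, -42, -39]]
Now row reduce the product.
R2 ← R2 + (3/5)·R1: [0, -324/5, -216/5, -108]
R3 ← R3 − (4/5)·R1: [0, 27/5, 18/5, 9]
R3 ← R3 + (1/12)·R2: [0, 0, 0, 0]
2 nonzero rows, so rank(AT) = 2.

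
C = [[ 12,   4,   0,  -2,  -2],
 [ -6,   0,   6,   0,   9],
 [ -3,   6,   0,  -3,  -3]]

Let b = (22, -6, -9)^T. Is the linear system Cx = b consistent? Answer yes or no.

yes

Row reduce the augmented matrix [C | b].
R2 ← R2 + (1/2)·R1: [0, 2, 6, -1, 8, 5]
R3 ← R3 + (1/4)·R1: [0, 7, 0, -7/2, -7/2, -7/2]
R3 ← R3 − (7/2)·R2: [0, 0, -21, 0, -63/2, -21]
The echelon form has 3 nonzero rows, and every pivot lies in the first 5 columns, so rank(C) = rank([C|b]) = 3.
The system is consistent.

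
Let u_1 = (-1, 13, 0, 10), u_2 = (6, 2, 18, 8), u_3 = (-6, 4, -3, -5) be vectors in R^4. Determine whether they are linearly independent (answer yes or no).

Form the matrix with these vectors as rows and row reduce.
R2 ← R2 + (6)·R1: [0, 80, 18, 68]
R3 ← R3 − (6)·R1: [0, -74, -3, -65]
R3 ← R3 + (37/40)·R2: [0, 0, 273/20, -21/10]
3 nonzero rows, so the 3 vectors span a space of dimension 3.
Since 3 = 3, the vectors are linearly independent.

yes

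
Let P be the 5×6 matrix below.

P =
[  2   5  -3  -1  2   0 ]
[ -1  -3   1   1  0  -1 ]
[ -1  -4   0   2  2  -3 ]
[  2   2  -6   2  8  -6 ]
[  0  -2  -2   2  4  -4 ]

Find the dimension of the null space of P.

Row reduce to echelon form.
R2 ← R2 + (1/2)·R1: [0, -1/2, -1/2, 1/2, 1, -1]
R3 ← R3 + (1/2)·R1: [0, -3/2, -3/2, 3/2, 3, -3]
R4 ← R4 − R1: [0, -3, -3, 3, 6, -6]
R3 ← R3 − (3)·R2: [0, 0, 0, 0, 0, 0]
R4 ← R4 − (6)·R2: [0, 0, 0, 0, 0, 0]
R5 ← R5 − (4)·R2: [0, 0, 0, 0, 0, 0]
2 nonzero rows, so rank(P) = 2.
P has 6 columns; by rank–nullity, nullity = 6 − 2 = 4.

4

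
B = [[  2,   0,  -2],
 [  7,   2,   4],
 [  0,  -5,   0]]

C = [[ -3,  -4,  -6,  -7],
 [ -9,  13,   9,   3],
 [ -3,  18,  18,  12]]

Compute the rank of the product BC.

First compute BC:
[[  0, -44, -48, -38],
 [-51,  70,  48,   5],
 [ 45, -65, -45, -15]]
Now row reduce the product.
Swap R1 ↔ R2
R3 ← R3 + (15/17)·R1: [0, -55/17, -45/17, -180/17]
R3 ← R3 − (5/68)·R2: [0, 0, 15/17, -265/34]
3 nonzero rows, so rank(BC) = 3.

3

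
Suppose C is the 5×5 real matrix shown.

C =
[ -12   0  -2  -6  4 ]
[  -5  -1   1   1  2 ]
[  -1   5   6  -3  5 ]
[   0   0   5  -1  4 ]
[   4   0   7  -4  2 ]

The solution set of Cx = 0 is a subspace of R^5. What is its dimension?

Row reduce to echelon form.
R2 ← R2 − (5/12)·R1: [0, -1, 11/6, 7/2, 1/3]
R3 ← R3 − (1/12)·R1: [0, 5, 37/6, -5/2, 14/3]
R5 ← R5 + (1/3)·R1: [0, 0, 19/3, -6, 10/3]
R3 ← R3 + (5)·R2: [0, 0, 46/3, 15, 19/3]
R4 ← R4 − (15/46)·R3: [0, 0, 0, -271/46, 89/46]
R5 ← R5 − (19/46)·R3: [0, 0, 0, -561/46, 33/46]
R5 ← R5 − (561/271)·R4: [0, 0, 0, 0, -891/271]
5 nonzero rows, so rank(C) = 5.
C has 5 columns; by rank–nullity, nullity = 5 − 5 = 0.

0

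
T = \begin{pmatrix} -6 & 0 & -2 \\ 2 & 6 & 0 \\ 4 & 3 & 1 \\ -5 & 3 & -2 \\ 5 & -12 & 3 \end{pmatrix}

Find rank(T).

2

Row reduce to echelon form.
R2 ← R2 + (1/3)·R1: [0, 6, -2/3]
R3 ← R3 + (2/3)·R1: [0, 3, -1/3]
R4 ← R4 − (5/6)·R1: [0, 3, -1/3]
R5 ← R5 + (5/6)·R1: [0, -12, 4/3]
R3 ← R3 − (1/2)·R2: [0, 0, 0]
R4 ← R4 − (1/2)·R2: [0, 0, 0]
R5 ← R5 + (2)·R2: [0, 0, 0]
Echelon form has 2 nonzero rows, so rank(T) = 2.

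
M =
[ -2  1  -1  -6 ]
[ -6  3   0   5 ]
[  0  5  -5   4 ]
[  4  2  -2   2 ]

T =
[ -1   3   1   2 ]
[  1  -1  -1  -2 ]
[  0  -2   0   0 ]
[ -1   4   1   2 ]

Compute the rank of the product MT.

2

First compute MT:
[[  9, -29,  -9, -18],
 [  4,  -1,  -4,  -8],
 [  1,  21,  -1,  -2],
 [ -4,  22,   4,   8]]
Now row reduce the product.
R2 ← R2 − (4/9)·R1: [0, 107/9, 0, 0]
R3 ← R3 − (1/9)·R1: [0, 218/9, 0, 0]
R4 ← R4 + (4/9)·R1: [0, 82/9, 0, 0]
R3 ← R3 − (218/107)·R2: [0, 0, 0, 0]
R4 ← R4 − (82/107)·R2: [0, 0, 0, 0]
2 nonzero rows, so rank(MT) = 2.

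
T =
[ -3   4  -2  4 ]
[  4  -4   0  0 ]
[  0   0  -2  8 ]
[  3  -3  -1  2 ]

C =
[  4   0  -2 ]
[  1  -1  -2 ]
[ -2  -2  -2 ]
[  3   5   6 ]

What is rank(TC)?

First compute TC:
[[  8,  20,  26],
 [ 12,   4,   0],
 [ 28,  44,  52],
 [ 17,  15,  14]]
Now row reduce the product.
R2 ← R2 − (3/2)·R1: [0, -26, -39]
R3 ← R3 − (7/2)·R1: [0, -26, -39]
R4 ← R4 − (17/8)·R1: [0, -55/2, -165/4]
R3 ← R3 − R2: [0, 0, 0]
R4 ← R4 − (55/52)·R2: [0, 0, 0]
2 nonzero rows, so rank(TC) = 2.

2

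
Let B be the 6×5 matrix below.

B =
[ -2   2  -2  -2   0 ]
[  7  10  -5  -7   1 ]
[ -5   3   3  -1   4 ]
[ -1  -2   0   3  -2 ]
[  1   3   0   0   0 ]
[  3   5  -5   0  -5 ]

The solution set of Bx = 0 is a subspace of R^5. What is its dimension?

Row reduce to echelon form.
R2 ← R2 + (7/2)·R1: [0, 17, -12, -14, 1]
R3 ← R3 − (5/2)·R1: [0, -2, 8, 4, 4]
R4 ← R4 − (1/2)·R1: [0, -3, 1, 4, -2]
R5 ← R5 + (1/2)·R1: [0, 4, -1, -1, 0]
R6 ← R6 + (3/2)·R1: [0, 8, -8, -3, -5]
R3 ← R3 + (2/17)·R2: [0, 0, 112/17, 40/17, 70/17]
R4 ← R4 + (3/17)·R2: [0, 0, -19/17, 26/17, -31/17]
R5 ← R5 − (4/17)·R2: [0, 0, 31/17, 39/17, -4/17]
R6 ← R6 − (8/17)·R2: [0, 0, -40/17, 61/17, -93/17]
R4 ← R4 + (19/112)·R3: [0, 0, 0, 27/14, -9/8]
R5 ← R5 − (31/112)·R3: [0, 0, 0, 23/14, -11/8]
R6 ← R6 + (5/14)·R3: [0, 0, 0, 31/7, -4]
R5 ← R5 − (23/27)·R4: [0, 0, 0, 0, -5/12]
R6 ← R6 − (62/27)·R4: [0, 0, 0, 0, -17/12]
R6 ← R6 − (17/5)·R5: [0, 0, 0, 0, 0]
5 nonzero rows, so rank(B) = 5.
B has 5 columns; by rank–nullity, nullity = 5 − 5 = 0.

0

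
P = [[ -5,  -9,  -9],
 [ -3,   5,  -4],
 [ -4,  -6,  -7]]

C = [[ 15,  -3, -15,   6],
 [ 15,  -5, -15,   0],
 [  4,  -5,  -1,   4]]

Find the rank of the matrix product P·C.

First compute PC:
[[-246, 105, 219, -66],
 [ 14,   4, -26, -34],
 [-178,  77, 157, -52]]
Now row reduce the product.
R2 ← R2 + (7/123)·R1: [0, 409/41, -555/41, -1548/41]
R3 ← R3 − (89/123)·R1: [0, 42/41, -60/41, -174/41]
R3 ← R3 − (42/409)·R2: [0, 0, -30/409, -150/409]
3 nonzero rows, so rank(PC) = 3.

3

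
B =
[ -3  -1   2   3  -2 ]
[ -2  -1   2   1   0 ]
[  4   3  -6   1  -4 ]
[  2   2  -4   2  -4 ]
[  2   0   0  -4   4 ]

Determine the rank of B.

Row reduce to echelon form.
R2 ← R2 − (2/3)·R1: [0, -1/3, 2/3, -1, 4/3]
R3 ← R3 + (4/3)·R1: [0, 5/3, -10/3, 5, -20/3]
R4 ← R4 + (2/3)·R1: [0, 4/3, -8/3, 4, -16/3]
R5 ← R5 + (2/3)·R1: [0, -2/3, 4/3, -2, 8/3]
R3 ← R3 + (5)·R2: [0, 0, 0, 0, 0]
R4 ← R4 + (4)·R2: [0, 0, 0, 0, 0]
R5 ← R5 − (2)·R2: [0, 0, 0, 0, 0]
Echelon form has 2 nonzero rows, so rank(B) = 2.

2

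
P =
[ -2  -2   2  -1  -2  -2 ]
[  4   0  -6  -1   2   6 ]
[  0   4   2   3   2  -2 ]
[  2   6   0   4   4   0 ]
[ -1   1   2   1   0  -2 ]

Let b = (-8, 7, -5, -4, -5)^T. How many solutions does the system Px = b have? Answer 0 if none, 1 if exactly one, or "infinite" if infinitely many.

0

Row reduce the augmented matrix [P | b].
R2 ← R2 + (2)·R1: [0, -4, -2, -3, -2, 2, -9]
R4 ← R4 + R1: [0, 4, 2, 3, 2, -2, -12]
R5 ← R5 − (1/2)·R1: [0, 2, 1, 3/2, 1, -1, -1]
R3 ← R3 + R2: [0, 0, 0, 0, 0, 0, -14]
R4 ← R4 + R2: [0, 0, 0, 0, 0, 0, -21]
R5 ← R5 + (1/2)·R2: [0, 0, 0, 0, 0, 0, -11/2]
R4 ← R4 − (3/2)·R3: [0, 0, 0, 0, 0, 0, 0]
R5 ← R5 − (11/28)·R3: [0, 0, 0, 0, 0, 0, 0]
The echelon form has 3 nonzero rows; the last pivot sits in the augmented column, so rank(P) = 2 but rank([P|b]) = 3.
Since the ranks differ, the system is inconsistent.
It has no solutions.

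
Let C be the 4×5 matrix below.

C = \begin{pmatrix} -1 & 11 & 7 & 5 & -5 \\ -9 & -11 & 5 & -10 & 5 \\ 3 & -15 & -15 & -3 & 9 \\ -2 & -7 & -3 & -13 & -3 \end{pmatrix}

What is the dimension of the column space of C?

Row reduce to echelon form.
R2 ← R2 − (9)·R1: [0, -110, -58, -55, 50]
R3 ← R3 + (3)·R1: [0, 18, 6, 12, -6]
R4 ← R4 − (2)·R1: [0, -29, -17, -23, 7]
R3 ← R3 + (9/55)·R2: [0, 0, -192/55, 3, 24/11]
R4 ← R4 − (29/110)·R2: [0, 0, -94/55, -17/2, -68/11]
R4 ← R4 − (47/96)·R3: [0, 0, 0, -319/32, -29/4]
Echelon form has 4 nonzero rows, so rank(C) = 4.
The column space has dimension equal to the rank: 4.

4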